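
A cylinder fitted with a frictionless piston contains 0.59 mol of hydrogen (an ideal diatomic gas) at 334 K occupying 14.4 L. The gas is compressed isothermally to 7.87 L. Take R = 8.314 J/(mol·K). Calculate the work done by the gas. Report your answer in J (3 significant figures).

W ≈ -990 J

Isothermal: W = nRT ln(V₂/V₁).
W = (0.59)(8.314)(334) × ln(7.87/14.4)
  = 1638 × -0.6042
W_by_gas = -989.8 J.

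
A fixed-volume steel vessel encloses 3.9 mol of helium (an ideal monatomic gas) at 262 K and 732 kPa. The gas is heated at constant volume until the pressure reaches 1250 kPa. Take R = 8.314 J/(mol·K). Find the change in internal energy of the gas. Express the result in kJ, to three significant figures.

Constant volume ⇒ W = 0, so Q = ΔU = nCᵥΔT with Cᵥ = 3R/2 = 12.47 J/(mol·K).
At constant V, T₂/T₁ = P₂/P₁ ⇒ ΔT = T₁(P₂/P₁ − 1) = 262·(1250/732 − 1) = 185.4 K.
ΔU = (3.9)(12.47)(185.4) = 9017 J.

ΔU ≈ 9.02 kJ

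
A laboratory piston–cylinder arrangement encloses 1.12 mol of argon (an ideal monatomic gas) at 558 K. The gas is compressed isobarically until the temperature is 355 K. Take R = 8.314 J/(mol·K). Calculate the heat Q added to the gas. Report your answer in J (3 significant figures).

Isobaric: W = nRΔT = (1.12)(8.314)(-203) = -1890 J.
ΔU = nCᵥΔT with Cᵥ = 3R/2: ΔU = (1.12)(12.47)(-203) = -2835 J.
Q = ΔU + W = -2835 − 1890 = -4726 J.

Q ≈ -4730 J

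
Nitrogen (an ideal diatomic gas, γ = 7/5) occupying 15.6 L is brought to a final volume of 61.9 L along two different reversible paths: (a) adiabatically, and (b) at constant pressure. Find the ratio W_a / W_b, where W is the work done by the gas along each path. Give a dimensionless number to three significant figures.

Path (a) adiabatic: W = P₁V₁(1 − (V₁/V₂)^(γ−1))/(γ−1) → W_a/(P₁V₁) = 1.059.
Path (b) isobaric: W = P₁(V₂ − V₁) → W_b/(P₁V₁) = 2.968.
W_a / W_b = 1.059 / 2.968 = 0.357.

W_a / W_b ≈ 0.357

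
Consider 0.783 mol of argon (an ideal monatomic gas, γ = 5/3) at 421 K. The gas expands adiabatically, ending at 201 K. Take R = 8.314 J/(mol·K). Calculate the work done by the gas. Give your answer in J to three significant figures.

W ≈ 2150 J

Adiabatic ⇒ Q = 0, so W_by = −ΔU = nCᵥ(T₁ − T₂).
Cᵥ = 3R/2 = 12.47 J/(mol·K).
W = (0.783)(12.47)(421 − 201) = 2148 J.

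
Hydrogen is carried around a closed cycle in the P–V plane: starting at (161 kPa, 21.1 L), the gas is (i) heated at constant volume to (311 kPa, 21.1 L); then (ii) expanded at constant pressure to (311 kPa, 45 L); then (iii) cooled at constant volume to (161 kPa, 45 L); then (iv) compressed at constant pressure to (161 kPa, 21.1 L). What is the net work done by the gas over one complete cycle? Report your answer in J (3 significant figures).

W_net ≈ 3580 J

Constant-volume legs do no work.
W(ii) = (311)(45 − 21.1) = 7433 J; W(iv) = (161)(21.1 − 45) = -3848 J.
W_net = 7433 − 3848 = 3585 J (the clockwise enclosed area).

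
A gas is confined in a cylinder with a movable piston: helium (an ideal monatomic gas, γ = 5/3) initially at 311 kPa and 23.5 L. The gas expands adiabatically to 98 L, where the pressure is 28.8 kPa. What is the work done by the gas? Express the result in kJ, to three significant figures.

W ≈ 6.73 kJ

Adiabatic: W = (P₁V₁ − P₂V₂)/(γ − 1) with γ = 5/3.
P₁V₁ = 7308 J, P₂V₂ = 2822 J.
W = (7308 − 2822) / 0.6667 = 6729 J.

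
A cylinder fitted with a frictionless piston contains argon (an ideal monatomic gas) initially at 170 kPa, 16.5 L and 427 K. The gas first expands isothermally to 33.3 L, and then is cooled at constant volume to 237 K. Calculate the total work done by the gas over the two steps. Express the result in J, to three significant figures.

W_total ≈ 1970 J

Step 1 (isothermal): W = P₁V₁ ln(V₂/V₁) = (2805) ln(33.3/16.5) = 1970 J.
Step 2 (isochoric): W = 0 (constant volume).
W_total = 1970 + 0 = 1970 J.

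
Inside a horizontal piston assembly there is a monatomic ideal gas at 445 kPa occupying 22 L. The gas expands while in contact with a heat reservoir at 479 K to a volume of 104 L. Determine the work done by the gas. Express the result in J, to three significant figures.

W ≈ 15200 J

Isothermal: W = nRT ln(V₂/V₁) = P₁V₁ ln(V₂/V₁).
P₁V₁ = (445 kPa)(22 L) = 9790 J.
W = 9790 × ln(104/22) = 9790 × 1.553
W_by_gas = 15207 J.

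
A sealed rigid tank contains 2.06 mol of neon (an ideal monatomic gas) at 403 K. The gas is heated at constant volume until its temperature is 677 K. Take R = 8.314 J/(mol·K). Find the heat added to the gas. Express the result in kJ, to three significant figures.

Q ≈ 7.04 kJ

Constant volume ⇒ W = 0, so Q = ΔU = nCᵥΔT with Cᵥ = 3R/2 = 12.47 J/(mol·K).
ΔU = (2.06)(12.47)(677 − 403) = 7039 J.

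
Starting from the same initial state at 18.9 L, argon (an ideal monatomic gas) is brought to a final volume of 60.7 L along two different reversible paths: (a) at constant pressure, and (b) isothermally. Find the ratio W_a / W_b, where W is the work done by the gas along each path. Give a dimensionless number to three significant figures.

Path (a) isobaric: W = P₁(V₂ − V₁) → W_a/(P₁V₁) = 2.212.
Path (b) isothermal: W = P₁V₁ ln(V₂/V₁) → W_b/(P₁V₁) = 1.167.
W_a / W_b = 2.212 / 1.167 = 1.896.

W_a / W_b ≈ 1.90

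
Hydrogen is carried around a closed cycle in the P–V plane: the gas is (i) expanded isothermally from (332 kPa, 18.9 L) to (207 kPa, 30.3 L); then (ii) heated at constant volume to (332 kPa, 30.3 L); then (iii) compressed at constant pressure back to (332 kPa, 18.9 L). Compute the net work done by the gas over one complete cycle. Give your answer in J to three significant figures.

Leg (i): W = PᵢVᵢ ln(V_f/Vᵢ) = (6275) ln(30.3/18.9) = 2962 J.
Leg (ii): W = 0.
Leg (iii): W = PΔV = (332)(18.9 − 30.3) = -3785 J.
W_net = 2962 − 3785 = -823.2 J.

W_net ≈ -823 J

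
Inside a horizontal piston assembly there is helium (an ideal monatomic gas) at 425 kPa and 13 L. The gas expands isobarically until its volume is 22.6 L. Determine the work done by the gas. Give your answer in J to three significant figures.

Isobaric: W = P ΔV.
W = (425 kPa)(22.6 − 13 L) = (425)(9.6) = 4080 J.

W ≈ 4080 J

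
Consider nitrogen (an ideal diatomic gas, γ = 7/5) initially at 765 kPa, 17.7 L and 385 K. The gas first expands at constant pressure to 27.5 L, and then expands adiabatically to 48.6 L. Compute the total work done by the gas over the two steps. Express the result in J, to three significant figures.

Step 1 (isobaric): W = PΔV = (765 kPa)(27.5 − 17.7 L) = 7497 J.
After step 1: P = 765 kPa, V = 27.5 L, T = 598.2 K.
Step 2 (adiabatic): W = (P₁V₁ − P₂V₂)/(γ−1) = (21038 − 16752)/0.4 = 10713 J.
W_total = 7497 + 10713 = 18210 J.

W_total ≈ 18200 J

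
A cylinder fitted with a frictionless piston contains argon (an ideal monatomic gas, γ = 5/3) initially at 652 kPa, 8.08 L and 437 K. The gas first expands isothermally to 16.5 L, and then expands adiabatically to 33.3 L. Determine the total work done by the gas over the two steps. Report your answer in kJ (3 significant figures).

Step 1 (isothermal): W = P₁V₁ ln(V₂/V₁) = (5268) ln(16.5/8.08) = 3761 J.
After step 1: P = 319.3 kPa, V = 16.5 L, T = 437 K.
Step 2 (adiabatic): W = (P₁V₁ − P₂V₂)/(γ−1) = (5268 − 3299)/0.667 = 2954 J.
W_total = 3761 + 2954 = 6715 J.

W_total ≈ 6.72 kJ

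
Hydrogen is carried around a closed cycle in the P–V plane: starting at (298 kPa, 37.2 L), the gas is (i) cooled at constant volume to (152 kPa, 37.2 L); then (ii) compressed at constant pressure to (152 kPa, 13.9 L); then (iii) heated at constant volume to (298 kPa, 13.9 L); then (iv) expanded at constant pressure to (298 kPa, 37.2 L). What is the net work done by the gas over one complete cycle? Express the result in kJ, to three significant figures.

Constant-volume legs do no work.
W(ii) = (152)(13.9 − 37.2) = -3542 J; W(iv) = (298)(37.2 − 13.9) = 6943 J.
W_net = -3542 + 6943 = 3402 J (the clockwise enclosed area).

W_net ≈ 3.40 kJ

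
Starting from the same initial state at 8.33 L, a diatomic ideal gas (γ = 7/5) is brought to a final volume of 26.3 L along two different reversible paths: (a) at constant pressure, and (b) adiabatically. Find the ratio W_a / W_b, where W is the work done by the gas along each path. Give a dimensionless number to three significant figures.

W_a / W_b ≈ 2.34

Path (a) isobaric: W = P₁(V₂ − V₁) → W_a/(P₁V₁) = 2.157.
Path (b) adiabatic: W = P₁V₁(1 − (V₁/V₂)^(γ−1))/(γ−1) → W_b/(P₁V₁) = 0.9216.
W_a / W_b = 2.157 / 0.9216 = 2.341.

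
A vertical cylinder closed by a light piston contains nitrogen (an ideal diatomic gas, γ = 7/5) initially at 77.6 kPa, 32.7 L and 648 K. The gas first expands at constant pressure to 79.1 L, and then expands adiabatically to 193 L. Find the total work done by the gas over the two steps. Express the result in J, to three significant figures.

Step 1 (isobaric): W = PΔV = (77.6 kPa)(79.1 − 32.7 L) = 3601 J.
After step 1: P = 77.6 kPa, V = 79.1 L, T = 1567 K.
Step 2 (adiabatic): W = (P₁V₁ − P₂V₂)/(γ−1) = (6138 − 4296)/0.4 = 4605 J.
W_total = 3601 + 4605 = 8206 J.

W_total ≈ 8210 J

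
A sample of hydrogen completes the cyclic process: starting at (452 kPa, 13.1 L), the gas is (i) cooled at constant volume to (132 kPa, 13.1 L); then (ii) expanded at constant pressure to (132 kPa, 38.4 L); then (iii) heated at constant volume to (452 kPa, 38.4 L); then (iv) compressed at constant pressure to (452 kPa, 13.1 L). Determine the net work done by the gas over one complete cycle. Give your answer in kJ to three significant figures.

W_net ≈ -8.10 kJ

Constant-volume legs do no work.
W(ii) = (132)(38.4 − 13.1) = 3340 J; W(iv) = (452)(13.1 − 38.4) = -11436 J.
W_net = 3340 − 11436 = -8096 J (the counter-clockwise enclosed area).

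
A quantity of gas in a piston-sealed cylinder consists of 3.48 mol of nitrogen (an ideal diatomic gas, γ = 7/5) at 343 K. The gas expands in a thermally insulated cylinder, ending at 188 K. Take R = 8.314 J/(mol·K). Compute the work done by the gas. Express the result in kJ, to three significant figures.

Adiabatic ⇒ Q = 0, so W_by = −ΔU = nCᵥ(T₁ − T₂).
Cᵥ = 5R/2 = 20.79 J/(mol·K).
W = (3.48)(20.79)(343 − 188) = 11211 J.

W ≈ 11.2 kJ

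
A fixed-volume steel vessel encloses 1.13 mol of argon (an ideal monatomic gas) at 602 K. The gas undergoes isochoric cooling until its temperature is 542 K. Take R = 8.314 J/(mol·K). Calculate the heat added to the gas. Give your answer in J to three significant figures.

Q ≈ -846 J

Constant volume ⇒ W = 0, so Q = ΔU = nCᵥΔT with Cᵥ = 3R/2 = 12.47 J/(mol·K).
ΔU = (1.13)(12.47)(542 − 602) = -845.5 J.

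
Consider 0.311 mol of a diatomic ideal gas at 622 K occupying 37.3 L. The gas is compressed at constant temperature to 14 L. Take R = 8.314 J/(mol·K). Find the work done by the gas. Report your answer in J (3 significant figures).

Isothermal: W = nRT ln(V₂/V₁).
W = (0.311)(8.314)(622) × ln(14/37.3)
  = 1608 × -0.9799
W_by_gas = -1576 J.

W ≈ -1580 J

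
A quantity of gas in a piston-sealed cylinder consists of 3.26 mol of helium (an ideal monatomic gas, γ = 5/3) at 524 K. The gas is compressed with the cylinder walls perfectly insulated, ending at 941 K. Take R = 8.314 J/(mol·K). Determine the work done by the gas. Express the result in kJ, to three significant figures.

W ≈ -17.0 kJ

Adiabatic ⇒ Q = 0, so W_by = −ΔU = nCᵥ(T₁ − T₂).
Cᵥ = 3R/2 = 12.47 J/(mol·K).
W = (3.26)(12.47)(524 − 941) = -16953 J.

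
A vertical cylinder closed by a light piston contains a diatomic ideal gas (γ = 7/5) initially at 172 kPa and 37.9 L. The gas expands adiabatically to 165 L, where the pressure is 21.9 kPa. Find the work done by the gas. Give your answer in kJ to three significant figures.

W ≈ 7.26 kJ

Adiabatic: W = (P₁V₁ − P₂V₂)/(γ − 1) with γ = 7/5.
P₁V₁ = 6519 J, P₂V₂ = 3613 J.
W = (6519 − 3613) / 0.4 = 7263 J.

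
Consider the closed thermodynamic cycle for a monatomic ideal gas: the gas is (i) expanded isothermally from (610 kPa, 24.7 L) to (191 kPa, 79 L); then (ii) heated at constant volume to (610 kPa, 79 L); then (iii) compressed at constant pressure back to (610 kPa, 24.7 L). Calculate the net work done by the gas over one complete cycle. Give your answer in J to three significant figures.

W_net ≈ -15600 J

Leg (i): W = PᵢVᵢ ln(V_f/Vᵢ) = (15067) ln(79/24.7) = 17518 J.
Leg (ii): W = 0.
Leg (iii): W = PΔV = (610)(24.7 − 79) = -33123 J.
W_net = 17518 − 33123 = -15605 J.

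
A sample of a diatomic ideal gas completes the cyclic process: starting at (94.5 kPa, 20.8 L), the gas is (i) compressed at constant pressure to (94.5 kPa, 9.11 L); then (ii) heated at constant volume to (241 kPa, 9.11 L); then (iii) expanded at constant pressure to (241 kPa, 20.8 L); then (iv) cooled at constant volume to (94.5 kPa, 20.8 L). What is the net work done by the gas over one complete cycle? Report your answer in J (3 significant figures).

Constant-volume legs do no work.
W(i) = (94.5)(9.11 − 20.8) = -1105 J; W(iii) = (241)(20.8 − 9.11) = 2817 J.
W_net = -1105 + 2817 = 1713 J (the clockwise enclosed area).

W_net ≈ 1710 J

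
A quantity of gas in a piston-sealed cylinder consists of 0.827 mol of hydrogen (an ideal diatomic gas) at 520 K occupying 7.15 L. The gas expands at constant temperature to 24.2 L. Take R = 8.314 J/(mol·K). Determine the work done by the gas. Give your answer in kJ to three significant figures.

W ≈ 4.36 kJ

Isothermal: W = nRT ln(V₂/V₁).
W = (0.827)(8.314)(520) × ln(24.2/7.15)
  = 3575 × 1.219
W_by_gas = 4359 J.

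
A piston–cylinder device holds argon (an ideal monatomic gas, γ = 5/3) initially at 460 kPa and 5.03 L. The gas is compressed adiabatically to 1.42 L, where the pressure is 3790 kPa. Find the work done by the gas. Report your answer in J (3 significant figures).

Adiabatic: W = (P₁V₁ − P₂V₂)/(γ − 1) with γ = 5/3.
P₁V₁ = 2314 J, P₂V₂ = 5382 J.
W = (2314 − 5382) / 0.6667 = -4602 J.

W ≈ -4600 J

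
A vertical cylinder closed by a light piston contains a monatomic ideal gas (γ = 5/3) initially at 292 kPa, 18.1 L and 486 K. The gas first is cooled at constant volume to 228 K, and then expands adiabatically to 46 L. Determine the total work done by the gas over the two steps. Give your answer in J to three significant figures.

W_total ≈ 1720 J

Step 1 (isochoric): W = 0 (constant volume).
After step 1: P = 137 kPa (V unchanged).
Step 2 (adiabatic): W = (P₁V₁ − P₂V₂)/(γ−1) = (2479 − 1331)/0.667 = 1722 J.
W_total = 0 + 1722 = 1722 J.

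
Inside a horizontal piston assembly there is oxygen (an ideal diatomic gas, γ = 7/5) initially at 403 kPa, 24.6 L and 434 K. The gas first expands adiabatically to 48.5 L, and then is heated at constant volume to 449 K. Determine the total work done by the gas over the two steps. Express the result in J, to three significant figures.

Step 1 (adiabatic): W = (P₁V₁ − P₂V₂)/(γ−1) = (9914 − 7556)/0.4 = 5893 J.
Step 2 (isochoric): W = 0 (constant volume).
W_total = 5893 + 0 = 5893 J.

W_total ≈ 5890 J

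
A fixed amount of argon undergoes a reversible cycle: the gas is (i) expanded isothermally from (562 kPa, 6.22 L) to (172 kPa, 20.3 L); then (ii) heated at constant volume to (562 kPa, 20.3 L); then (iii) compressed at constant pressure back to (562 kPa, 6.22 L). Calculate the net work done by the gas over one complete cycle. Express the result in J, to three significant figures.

Leg (i): W = PᵢVᵢ ln(V_f/Vᵢ) = (3496) ln(20.3/6.22) = 4135 J.
Leg (ii): W = 0.
Leg (iii): W = PΔV = (562)(6.22 − 20.3) = -7913 J.
W_net = 4135 − 7913 = -3778 J.

W_net ≈ -3780 J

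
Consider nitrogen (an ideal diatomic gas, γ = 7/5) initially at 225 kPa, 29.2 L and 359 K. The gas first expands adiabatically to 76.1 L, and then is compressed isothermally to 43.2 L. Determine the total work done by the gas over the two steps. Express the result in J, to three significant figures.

Step 1 (adiabatic): W = (P₁V₁ − P₂V₂)/(γ−1) = (6570 − 4479)/0.4 = 5228 J.
After step 1: P = 58.85 kPa, V = 76.1 L, T = 244.7 K.
Step 2 (isothermal): W = P₁V₁ ln(V₂/V₁) = (4479) ln(43.2/76.1) = -2536 J.
W_total = 5228 − 2536 = 2692 J.

W_total ≈ 2690 J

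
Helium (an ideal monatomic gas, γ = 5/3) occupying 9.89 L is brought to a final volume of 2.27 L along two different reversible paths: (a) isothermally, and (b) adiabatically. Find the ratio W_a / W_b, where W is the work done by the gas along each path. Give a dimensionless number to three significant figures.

Path (a) isothermal: W = P₁V₁ ln(V₂/V₁) → W_a/(P₁V₁) = -1.472.
Path (b) adiabatic: W = P₁V₁(1 − (V₁/V₂)^(γ−1))/(γ−1) → W_b/(P₁V₁) = -2.501.
W_a / W_b = -1.472 / -2.501 = 0.5884.

W_a / W_b ≈ 0.588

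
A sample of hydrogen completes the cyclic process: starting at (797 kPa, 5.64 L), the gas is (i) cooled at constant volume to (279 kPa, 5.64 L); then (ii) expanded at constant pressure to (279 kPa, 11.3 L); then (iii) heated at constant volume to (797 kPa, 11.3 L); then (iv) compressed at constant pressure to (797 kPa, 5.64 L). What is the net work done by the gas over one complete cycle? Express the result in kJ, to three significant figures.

W_net ≈ -2.93 kJ

Constant-volume legs do no work.
W(ii) = (279)(11.3 − 5.64) = 1579 J; W(iv) = (797)(5.64 − 11.3) = -4511 J.
W_net = 1579 − 4511 = -2932 J (the counter-clockwise enclosed area).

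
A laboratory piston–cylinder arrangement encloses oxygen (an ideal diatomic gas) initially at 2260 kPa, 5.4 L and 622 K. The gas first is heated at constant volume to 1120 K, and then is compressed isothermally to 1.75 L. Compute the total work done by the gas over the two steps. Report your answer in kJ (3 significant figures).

Step 1 (isochoric): W = 0 (constant volume).
After step 1: P = 4069 kPa (V unchanged).
Step 2 (isothermal): W = P₁V₁ ln(V₂/V₁) = (21975) ln(1.75/5.4) = -24761 J.
W_total = 0 − 24761 = -24761 J.

W_total ≈ -24.8 kJ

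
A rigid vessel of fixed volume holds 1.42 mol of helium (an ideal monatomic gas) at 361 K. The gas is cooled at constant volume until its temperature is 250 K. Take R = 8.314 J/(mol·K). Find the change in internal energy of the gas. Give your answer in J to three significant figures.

ΔU ≈ -1970 J

Constant volume ⇒ W = 0, so Q = ΔU = nCᵥΔT with Cᵥ = 3R/2 = 12.47 J/(mol·K).
ΔU = (1.42)(12.47)(250 − 361) = -1966 J.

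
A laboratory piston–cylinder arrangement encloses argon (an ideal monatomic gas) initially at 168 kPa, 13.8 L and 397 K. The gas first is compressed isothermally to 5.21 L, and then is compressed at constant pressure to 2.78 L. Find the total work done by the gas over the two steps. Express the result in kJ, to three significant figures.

W_total ≈ -3.34 kJ

Step 1 (isothermal): W = P₁V₁ ln(V₂/V₁) = (2318) ln(5.21/13.8) = -2258 J.
After step 1: P = 445 kPa, V = 5.21 L, T = 397 K.
Step 2 (isobaric): W = PΔV = (445 kPa)(2.78 − 5.21 L) = -1081 J.
W_total = -2258 − 1081 = -3340 J.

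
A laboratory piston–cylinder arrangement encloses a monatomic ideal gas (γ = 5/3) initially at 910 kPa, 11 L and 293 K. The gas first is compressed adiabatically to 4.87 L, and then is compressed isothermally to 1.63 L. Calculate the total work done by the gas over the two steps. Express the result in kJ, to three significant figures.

W_total ≈ -29.7 kJ

Step 1 (adiabatic): W = (P₁V₁ − P₂V₂)/(γ−1) = (10010 − 17232)/0.667 = -10833 J.
After step 1: P = 3538 kPa, V = 4.87 L, T = 504.4 K.
Step 2 (isothermal): W = P₁V₁ ln(V₂/V₁) = (17232) ln(1.63/4.87) = -18861 J.
W_total = -10833 − 18861 = -29694 J.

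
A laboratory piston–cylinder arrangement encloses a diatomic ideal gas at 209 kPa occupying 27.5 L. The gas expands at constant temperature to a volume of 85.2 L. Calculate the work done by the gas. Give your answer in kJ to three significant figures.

W ≈ 6.50 kJ

Isothermal: W = nRT ln(V₂/V₁) = P₁V₁ ln(V₂/V₁).
P₁V₁ = (209 kPa)(27.5 L) = 5748 J.
W = 5748 × ln(85.2/27.5) = 5748 × 1.131
W_by_gas = 6499 J.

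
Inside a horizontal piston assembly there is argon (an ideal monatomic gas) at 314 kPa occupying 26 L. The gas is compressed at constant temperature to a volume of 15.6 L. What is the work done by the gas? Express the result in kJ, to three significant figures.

W ≈ -4.17 kJ

Isothermal: W = nRT ln(V₂/V₁) = P₁V₁ ln(V₂/V₁).
P₁V₁ = (314 kPa)(26 L) = 8164 J.
W = 8164 × ln(15.6/26) = 8164 × -0.5108
W_by_gas = -4170 J.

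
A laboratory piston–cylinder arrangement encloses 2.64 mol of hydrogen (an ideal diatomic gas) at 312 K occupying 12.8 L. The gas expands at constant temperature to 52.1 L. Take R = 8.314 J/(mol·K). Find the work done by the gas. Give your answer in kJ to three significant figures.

W ≈ 9.61 kJ

Isothermal: W = nRT ln(V₂/V₁).
W = (2.64)(8.314)(312) × ln(52.1/12.8)
  = 6848 × 1.404
W_by_gas = 9613 J.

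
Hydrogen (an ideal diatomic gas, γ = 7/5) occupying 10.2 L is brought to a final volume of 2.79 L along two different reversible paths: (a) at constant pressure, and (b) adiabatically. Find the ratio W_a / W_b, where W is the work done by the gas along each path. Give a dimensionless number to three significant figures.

W_a / W_b ≈ 0.428

Path (a) isobaric: W = P₁(V₂ − V₁) → W_a/(P₁V₁) = -0.7265.
Path (b) adiabatic: W = P₁V₁(1 − (V₁/V₂)^(γ−1))/(γ−1) → W_b/(P₁V₁) = -1.699.
W_a / W_b = -0.7265 / -1.699 = 0.4276.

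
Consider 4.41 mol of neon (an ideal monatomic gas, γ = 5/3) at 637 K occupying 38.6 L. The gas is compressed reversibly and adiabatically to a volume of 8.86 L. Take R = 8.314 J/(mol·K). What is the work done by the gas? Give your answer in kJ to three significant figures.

Adiabatic: TV^(γ−1) = const with γ = 5/3.
T₂ = T₁ (V₁/V₂)^(γ−1) = 637 × (38.6/8.86)^0.667 = 637 × 2.667 = 1699 K.
W_by = nCᵥ(T₁ − T₂) = (4.41)(12.47)(637 − 1699) = -58417 J.

W ≈ -58.4 kJ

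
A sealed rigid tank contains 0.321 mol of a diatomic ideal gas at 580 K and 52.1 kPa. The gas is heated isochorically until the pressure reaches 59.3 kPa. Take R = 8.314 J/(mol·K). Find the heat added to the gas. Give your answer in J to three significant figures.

Q ≈ 535 J

Constant volume ⇒ W = 0, so Q = ΔU = nCᵥΔT with Cᵥ = 5R/2 = 20.79 J/(mol·K).
At constant V, T₂/T₁ = P₂/P₁ ⇒ ΔT = T₁(P₂/P₁ − 1) = 580·(59.3/52.1 − 1) = 80.15 K.
ΔU = (0.321)(20.79)(80.15) = 534.8 J.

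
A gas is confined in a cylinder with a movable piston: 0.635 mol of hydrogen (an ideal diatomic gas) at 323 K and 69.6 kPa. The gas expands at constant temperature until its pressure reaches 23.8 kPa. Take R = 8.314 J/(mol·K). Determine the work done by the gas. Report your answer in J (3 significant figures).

W ≈ 1830 J

Isothermal process: W = nRT ln(V₂/V₁) = nRT ln(P₁/P₂).
W = (0.635)(8.314)(323) × ln(69.6/23.8)
  = 1705 × ln(2.924) = 1705 × 1.073
W_by_gas = 1830 J.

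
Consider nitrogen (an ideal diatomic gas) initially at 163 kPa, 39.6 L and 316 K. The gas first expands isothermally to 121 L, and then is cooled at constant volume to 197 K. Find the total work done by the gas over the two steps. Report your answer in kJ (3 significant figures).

Step 1 (isothermal): W = P₁V₁ ln(V₂/V₁) = (6455) ln(121/39.6) = 7210 J.
Step 2 (isochoric): W = 0 (constant volume).
W_total = 7210 + 0 = 7210 J.

W_total ≈ 7.21 kJ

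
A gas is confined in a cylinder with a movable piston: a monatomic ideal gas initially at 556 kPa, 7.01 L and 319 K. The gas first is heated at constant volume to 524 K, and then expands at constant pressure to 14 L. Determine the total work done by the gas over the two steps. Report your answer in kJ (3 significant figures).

W_total ≈ 6.38 kJ

Step 1 (isochoric): W = 0 (constant volume).
After step 1: P = 913.3 kPa (V unchanged).
Step 2 (isobaric): W = PΔV = (913.3 kPa)(14 − 7.01 L) = 6384 J.
W_total = 0 + 6384 = 6384 J.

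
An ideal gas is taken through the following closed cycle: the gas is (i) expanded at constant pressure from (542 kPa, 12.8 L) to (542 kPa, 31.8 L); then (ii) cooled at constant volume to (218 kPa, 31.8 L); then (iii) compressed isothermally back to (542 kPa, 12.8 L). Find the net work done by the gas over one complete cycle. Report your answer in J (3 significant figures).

W_net ≈ 3990 J

Leg (i): W = PΔV = (542)(31.8 − 12.8) = 10298 J.
Leg (ii): W = 0.
Leg (iii): W = PᵢVᵢ ln(V_f/Vᵢ) = (6932) ln(12.8/31.8) = -6309 J.
W_net = 10298 − 6309 = 3989 J.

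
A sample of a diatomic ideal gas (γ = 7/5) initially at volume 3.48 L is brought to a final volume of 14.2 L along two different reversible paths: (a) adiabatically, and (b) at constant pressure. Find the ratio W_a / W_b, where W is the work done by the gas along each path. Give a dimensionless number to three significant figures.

Path (a) adiabatic: W = P₁V₁(1 − (V₁/V₂)^(γ−1))/(γ−1) → W_a/(P₁V₁) = 1.076.
Path (b) isobaric: W = P₁(V₂ − V₁) → W_b/(P₁V₁) = 3.08.
W_a / W_b = 1.076 / 3.08 = 0.3491.

W_a / W_b ≈ 0.349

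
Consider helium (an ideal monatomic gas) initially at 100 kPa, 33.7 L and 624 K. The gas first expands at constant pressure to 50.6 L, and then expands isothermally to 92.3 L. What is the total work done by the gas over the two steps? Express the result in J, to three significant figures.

W_total ≈ 4730 J

Step 1 (isobaric): W = PΔV = (100 kPa)(50.6 − 33.7 L) = 1690 J.
After step 1: P = 100 kPa, V = 50.6 L, T = 936.9 K.
Step 2 (isothermal): W = P₁V₁ ln(V₂/V₁) = (5060) ln(92.3/50.6) = 3042 J.
W_total = 1690 + 3042 = 4732 J.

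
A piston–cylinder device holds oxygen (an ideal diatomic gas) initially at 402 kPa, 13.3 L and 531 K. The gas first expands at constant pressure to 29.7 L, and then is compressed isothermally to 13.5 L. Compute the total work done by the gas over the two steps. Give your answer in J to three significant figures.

W_total ≈ -2820 J

Step 1 (isobaric): W = PΔV = (402 kPa)(29.7 − 13.3 L) = 6593 J.
After step 1: P = 402 kPa, V = 29.7 L, T = 1186 K.
Step 2 (isothermal): W = P₁V₁ ln(V₂/V₁) = (11939) ln(13.5/29.7) = -9414 J.
W_total = 6593 − 9414 = -2821 J.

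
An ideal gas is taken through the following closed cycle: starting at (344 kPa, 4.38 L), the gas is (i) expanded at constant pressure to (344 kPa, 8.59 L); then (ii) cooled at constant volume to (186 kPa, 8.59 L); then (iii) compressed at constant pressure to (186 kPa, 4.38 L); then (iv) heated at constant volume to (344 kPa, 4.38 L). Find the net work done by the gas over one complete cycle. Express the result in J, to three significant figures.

W_net ≈ 665 J

Constant-volume legs do no work.
W(i) = (344)(8.59 − 4.38) = 1448 J; W(iii) = (186)(4.38 − 8.59) = -783.1 J.
W_net = 1448 − 783.1 = 665.2 J (the clockwise enclosed area).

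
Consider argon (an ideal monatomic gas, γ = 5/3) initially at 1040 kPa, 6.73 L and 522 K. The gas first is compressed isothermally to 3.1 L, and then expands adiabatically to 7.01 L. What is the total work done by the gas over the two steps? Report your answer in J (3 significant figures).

W_total ≈ -1020 J

Step 1 (isothermal): W = P₁V₁ ln(V₂/V₁) = (6999) ln(3.1/6.73) = -5426 J.
After step 1: P = 2258 kPa, V = 3.1 L, T = 522 K.
Step 2 (adiabatic): W = (P₁V₁ − P₂V₂)/(γ−1) = (6999 − 4063)/0.667 = 4405 J.
W_total = -5426 + 4405 = -1021 J.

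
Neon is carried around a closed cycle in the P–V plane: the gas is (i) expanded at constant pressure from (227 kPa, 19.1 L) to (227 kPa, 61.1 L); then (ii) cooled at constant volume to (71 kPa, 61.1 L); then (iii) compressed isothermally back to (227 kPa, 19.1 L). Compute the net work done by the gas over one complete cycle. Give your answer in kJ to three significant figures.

W_net ≈ 4.49 kJ

Leg (i): W = PΔV = (227)(61.1 − 19.1) = 9534 J.
Leg (ii): W = 0.
Leg (iii): W = PᵢVᵢ ln(V_f/Vᵢ) = (4338) ln(19.1/61.1) = -5044 J.
W_net = 9534 − 5044 = 4490 J.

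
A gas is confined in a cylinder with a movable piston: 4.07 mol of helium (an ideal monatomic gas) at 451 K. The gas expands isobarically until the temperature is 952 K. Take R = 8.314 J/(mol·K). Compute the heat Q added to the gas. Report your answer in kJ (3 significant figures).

Q ≈ 42.4 kJ

Isobaric: W = nRΔT = (4.07)(8.314)(501) = 16953 J.
ΔU = nCᵥΔT with Cᵥ = 3R/2: ΔU = (4.07)(12.47)(501) = 25429 J.
Q = ΔU + W = 25429 + 16953 = 42382 J.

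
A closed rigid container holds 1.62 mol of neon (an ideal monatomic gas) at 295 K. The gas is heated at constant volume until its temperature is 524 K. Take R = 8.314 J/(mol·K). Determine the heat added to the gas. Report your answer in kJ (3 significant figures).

Constant volume ⇒ W = 0, so Q = ΔU = nCᵥΔT with Cᵥ = 3R/2 = 12.47 J/(mol·K).
ΔU = (1.62)(12.47)(524 − 295) = 4626 J.

Q ≈ 4.63 kJ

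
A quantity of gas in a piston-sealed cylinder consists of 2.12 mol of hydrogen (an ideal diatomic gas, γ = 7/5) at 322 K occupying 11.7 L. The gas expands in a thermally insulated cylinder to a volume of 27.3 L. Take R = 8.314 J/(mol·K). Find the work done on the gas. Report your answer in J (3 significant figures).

W ≈ -4080 J

Adiabatic: TV^(γ−1) = const with γ = 7/5.
T₂ = T₁ (V₁/V₂)^(γ−1) = 322 × (11.7/27.3)^0.4 = 322 × 0.7125 = 229.4 K.
W_by = nCᵥ(T₁ − T₂) = (2.12)(20.79)(322 − 229.4) = 4079 J.
Work on gas = −W_by = -4079 J.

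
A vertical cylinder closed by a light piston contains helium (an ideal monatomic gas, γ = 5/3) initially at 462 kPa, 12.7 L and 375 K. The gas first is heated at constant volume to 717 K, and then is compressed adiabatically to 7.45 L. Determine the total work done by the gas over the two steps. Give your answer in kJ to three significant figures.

W_total ≈ -7.19 kJ

Step 1 (isochoric): W = 0 (constant volume).
After step 1: P = 883.3 kPa (V unchanged).
Step 2 (adiabatic): W = (P₁V₁ − P₂V₂)/(γ−1) = (11218 − 16009)/0.667 = -7186 J.
W_total = 0 − 7186 = -7186 J.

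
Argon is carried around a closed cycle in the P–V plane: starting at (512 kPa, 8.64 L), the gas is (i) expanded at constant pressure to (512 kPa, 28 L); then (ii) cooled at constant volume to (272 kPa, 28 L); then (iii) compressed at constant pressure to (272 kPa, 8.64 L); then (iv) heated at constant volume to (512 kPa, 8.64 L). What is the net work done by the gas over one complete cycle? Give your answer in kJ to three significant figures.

W_net ≈ 4.65 kJ

Constant-volume legs do no work.
W(i) = (512)(28 − 8.64) = 9912 J; W(iii) = (272)(8.64 − 28) = -5266 J.
W_net = 9912 − 5266 = 4646 J (the clockwise enclosed area).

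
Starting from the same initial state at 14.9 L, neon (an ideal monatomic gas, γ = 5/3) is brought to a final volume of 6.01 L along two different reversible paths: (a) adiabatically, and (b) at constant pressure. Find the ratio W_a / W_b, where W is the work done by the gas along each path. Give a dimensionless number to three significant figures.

W_a / W_b ≈ 2.09

Path (a) adiabatic: W = P₁V₁(1 − (V₁/V₂)^(γ−1))/(γ−1) → W_a/(P₁V₁) = -1.248.
Path (b) isobaric: W = P₁(V₂ − V₁) → W_b/(P₁V₁) = -0.5966.
W_a / W_b = -1.248 / -0.5966 = 2.091.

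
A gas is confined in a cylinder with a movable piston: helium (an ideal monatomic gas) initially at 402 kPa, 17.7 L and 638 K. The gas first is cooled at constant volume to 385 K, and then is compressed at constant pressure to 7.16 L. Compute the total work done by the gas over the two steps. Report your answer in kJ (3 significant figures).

W_total ≈ -2.56 kJ

Step 1 (isochoric): W = 0 (constant volume).
After step 1: P = 242.6 kPa (V unchanged).
Step 2 (isobaric): W = PΔV = (242.6 kPa)(7.16 − 17.7 L) = -2557 J.
W_total = 0 − 2557 = -2557 J.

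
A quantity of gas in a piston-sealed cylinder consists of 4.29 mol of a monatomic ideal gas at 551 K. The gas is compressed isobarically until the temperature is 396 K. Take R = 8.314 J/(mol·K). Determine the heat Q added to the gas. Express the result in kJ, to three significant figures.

Isobaric: W = nRΔT = (4.29)(8.314)(-155) = -5528 J.
ΔU = nCᵥΔT with Cᵥ = 3R/2: ΔU = (4.29)(12.47)(-155) = -8293 J.
Q = ΔU + W = -8293 − 5528 = -13821 J.

Q ≈ -13.8 kJ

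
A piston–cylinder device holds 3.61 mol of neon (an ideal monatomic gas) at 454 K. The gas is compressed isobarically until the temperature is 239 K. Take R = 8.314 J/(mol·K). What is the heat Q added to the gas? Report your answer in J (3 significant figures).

Q ≈ -16100 J

Isobaric: W = nRΔT = (3.61)(8.314)(-215) = -6453 J.
ΔU = nCᵥΔT with Cᵥ = 3R/2: ΔU = (3.61)(12.47)(-215) = -9679 J.
Q = ΔU + W = -9679 − 6453 = -16132 J.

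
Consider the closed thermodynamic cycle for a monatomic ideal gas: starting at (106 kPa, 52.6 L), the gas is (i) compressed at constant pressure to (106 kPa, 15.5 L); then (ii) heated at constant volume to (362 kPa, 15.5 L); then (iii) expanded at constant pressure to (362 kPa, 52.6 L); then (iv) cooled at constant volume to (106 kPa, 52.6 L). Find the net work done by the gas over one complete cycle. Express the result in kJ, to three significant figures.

Constant-volume legs do no work.
W(i) = (106)(15.5 − 52.6) = -3933 J; W(iii) = (362)(52.6 − 15.5) = 13430 J.
W_net = -3933 + 13430 = 9498 J (the clockwise enclosed area).

W_net ≈ 9.50 kJ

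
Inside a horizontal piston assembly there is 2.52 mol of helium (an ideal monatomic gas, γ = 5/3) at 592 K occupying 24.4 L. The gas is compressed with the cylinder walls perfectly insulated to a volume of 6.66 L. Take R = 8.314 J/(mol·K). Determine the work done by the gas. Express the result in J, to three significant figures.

Adiabatic: TV^(γ−1) = const with γ = 5/3.
T₂ = T₁ (V₁/V₂)^(γ−1) = 592 × (24.4/6.66)^0.667 = 592 × 2.377 = 1407 K.
W_by = nCᵥ(T₁ − T₂) = (2.52)(12.47)(592 − 1407) = -25610 J.

W ≈ -25600 J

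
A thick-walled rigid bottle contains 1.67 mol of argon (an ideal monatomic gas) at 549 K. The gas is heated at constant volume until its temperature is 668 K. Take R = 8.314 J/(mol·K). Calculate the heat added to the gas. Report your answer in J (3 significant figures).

Q ≈ 2480 J

Constant volume ⇒ W = 0, so Q = ΔU = nCᵥΔT with Cᵥ = 3R/2 = 12.47 J/(mol·K).
ΔU = (1.67)(12.47)(668 − 549) = 2478 J.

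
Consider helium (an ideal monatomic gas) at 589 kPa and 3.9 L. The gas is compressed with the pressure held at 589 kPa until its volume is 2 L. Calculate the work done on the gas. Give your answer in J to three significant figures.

Isobaric: W = P ΔV.
W = (589 kPa)(2 − 3.9 L) = (589)(-1.9) = -1119 J.
Work on gas = −W_by = 1119 J.

W ≈ 1120 J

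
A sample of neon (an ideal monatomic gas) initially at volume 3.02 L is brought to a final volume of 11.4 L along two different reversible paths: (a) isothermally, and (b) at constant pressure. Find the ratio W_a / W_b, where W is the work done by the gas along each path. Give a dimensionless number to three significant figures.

Path (a) isothermal: W = P₁V₁ ln(V₂/V₁) → W_a/(P₁V₁) = 1.328.
Path (b) isobaric: W = P₁(V₂ − V₁) → W_b/(P₁V₁) = 2.775.
W_a / W_b = 1.328 / 2.775 = 0.4787.

W_a / W_b ≈ 0.479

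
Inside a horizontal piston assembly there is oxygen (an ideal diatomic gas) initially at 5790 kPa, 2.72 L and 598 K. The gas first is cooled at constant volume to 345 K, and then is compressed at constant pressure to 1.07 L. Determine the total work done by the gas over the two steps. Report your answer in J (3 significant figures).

Step 1 (isochoric): W = 0 (constant volume).
After step 1: P = 3340 kPa (V unchanged).
Step 2 (isobaric): W = PΔV = (3340 kPa)(1.07 − 2.72 L) = -5512 J.
W_total = 0 − 5512 = -5512 J.

W_total ≈ -5510 J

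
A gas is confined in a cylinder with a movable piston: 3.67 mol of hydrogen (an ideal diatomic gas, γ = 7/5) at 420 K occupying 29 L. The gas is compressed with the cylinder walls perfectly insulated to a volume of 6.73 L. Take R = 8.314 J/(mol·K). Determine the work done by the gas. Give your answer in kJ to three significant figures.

W ≈ -25.4 kJ

Adiabatic: TV^(γ−1) = const with γ = 7/5.
T₂ = T₁ (V₁/V₂)^(γ−1) = 420 × (29/6.73)^0.4 = 420 × 1.794 = 753.4 K.
W_by = nCᵥ(T₁ − T₂) = (3.67)(20.79)(420 − 753.4) = -25429 J.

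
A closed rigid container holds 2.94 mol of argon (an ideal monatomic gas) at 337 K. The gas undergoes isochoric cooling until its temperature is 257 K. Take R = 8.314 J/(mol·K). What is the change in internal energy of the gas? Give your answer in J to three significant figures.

Constant volume ⇒ W = 0, so Q = ΔU = nCᵥΔT with Cᵥ = 3R/2 = 12.47 J/(mol·K).
ΔU = (2.94)(12.47)(257 − 337) = -2933 J.

ΔU ≈ -2930 J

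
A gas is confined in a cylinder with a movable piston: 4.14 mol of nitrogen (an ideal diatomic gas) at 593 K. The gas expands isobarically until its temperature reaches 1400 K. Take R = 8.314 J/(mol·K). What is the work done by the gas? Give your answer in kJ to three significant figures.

W ≈ 27.8 kJ

Isobaric: W = P ΔV = nR ΔT.
W = (4.14)(8.314)(1400 − 593) = 27777 J.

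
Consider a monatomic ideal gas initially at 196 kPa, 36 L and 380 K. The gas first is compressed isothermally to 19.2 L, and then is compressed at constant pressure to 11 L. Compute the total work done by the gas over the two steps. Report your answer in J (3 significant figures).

Step 1 (isothermal): W = P₁V₁ ln(V₂/V₁) = (7056) ln(19.2/36) = -4435 J.
After step 1: P = 367.5 kPa, V = 19.2 L, T = 380 K.
Step 2 (isobaric): W = PΔV = (367.5 kPa)(11 − 19.2 L) = -3013 J.
W_total = -4435 − 3013 = -7449 J.

W_total ≈ -7450 J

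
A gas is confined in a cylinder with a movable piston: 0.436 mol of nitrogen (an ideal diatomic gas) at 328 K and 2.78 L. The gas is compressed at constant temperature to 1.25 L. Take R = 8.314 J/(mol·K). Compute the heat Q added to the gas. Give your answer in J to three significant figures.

Isothermal ⇒ ΔU = 0, so Q = W = nRT ln(V₂/V₁).
Q = (0.436)(8.314)(328) ln(1.25/2.78) = 1189 × -0.7993 = -950.4 J.

Q ≈ -950 J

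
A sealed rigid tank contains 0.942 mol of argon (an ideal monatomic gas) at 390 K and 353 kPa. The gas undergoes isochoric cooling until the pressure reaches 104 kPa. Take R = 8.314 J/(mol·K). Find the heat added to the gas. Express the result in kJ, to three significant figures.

Q ≈ -3.23 kJ

Constant volume ⇒ W = 0, so Q = ΔU = nCᵥΔT with Cᵥ = 3R/2 = 12.47 J/(mol·K).
At constant V, T₂/T₁ = P₂/P₁ ⇒ ΔT = T₁(P₂/P₁ − 1) = 390·(104/353 − 1) = -275.1 K.
ΔU = (0.942)(12.47)(-275.1) = -3232 J.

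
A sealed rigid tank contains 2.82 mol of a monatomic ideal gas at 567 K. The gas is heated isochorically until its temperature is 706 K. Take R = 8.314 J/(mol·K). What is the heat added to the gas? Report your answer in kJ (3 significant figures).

Q ≈ 4.89 kJ

Constant volume ⇒ W = 0, so Q = ΔU = nCᵥΔT with Cᵥ = 3R/2 = 12.47 J/(mol·K).
ΔU = (2.82)(12.47)(706 − 567) = 4888 J.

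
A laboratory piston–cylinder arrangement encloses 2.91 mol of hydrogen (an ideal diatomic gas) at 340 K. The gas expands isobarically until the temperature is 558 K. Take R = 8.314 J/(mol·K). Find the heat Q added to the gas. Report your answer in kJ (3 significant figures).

Q ≈ 18.5 kJ

Isobaric: W = nRΔT = (2.91)(8.314)(218) = 5274 J.
ΔU = nCᵥΔT with Cᵥ = 5R/2: ΔU = (2.91)(20.79)(218) = 13186 J.
Q = ΔU + W = 13186 + 5274 = 18460 J.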